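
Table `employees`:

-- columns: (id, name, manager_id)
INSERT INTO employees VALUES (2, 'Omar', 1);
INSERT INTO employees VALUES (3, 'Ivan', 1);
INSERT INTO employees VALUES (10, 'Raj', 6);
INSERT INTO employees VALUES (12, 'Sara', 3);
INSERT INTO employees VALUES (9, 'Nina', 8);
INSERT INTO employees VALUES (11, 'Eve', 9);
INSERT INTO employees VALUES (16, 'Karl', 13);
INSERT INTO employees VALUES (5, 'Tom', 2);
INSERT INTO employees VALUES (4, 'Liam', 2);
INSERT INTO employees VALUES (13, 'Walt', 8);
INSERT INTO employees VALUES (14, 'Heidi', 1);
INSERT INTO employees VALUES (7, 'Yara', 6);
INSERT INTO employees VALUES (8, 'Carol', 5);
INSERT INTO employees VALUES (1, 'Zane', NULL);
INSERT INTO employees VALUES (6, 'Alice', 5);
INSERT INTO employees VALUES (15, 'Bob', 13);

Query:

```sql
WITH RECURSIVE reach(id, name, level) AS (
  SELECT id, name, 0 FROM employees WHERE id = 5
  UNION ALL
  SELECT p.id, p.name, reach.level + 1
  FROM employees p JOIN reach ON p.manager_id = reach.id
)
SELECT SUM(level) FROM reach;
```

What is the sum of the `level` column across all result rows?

Base: id=5 (Tom) at level 0.
Iteration 1: rows with manager_id in {5} -> Alice (id 6, level 1), Carol (id 8, level 1).
Iteration 2: rows with manager_id in {6,8} -> Yara (id 7, level 2), Nina (id 9, level 2), Raj (id 10, level 2), Walt (id 13, level 2).
Iteration 3: rows with manager_id in {7,9,10,13} -> Eve (id 11, level 3), Bob (id 15, level 3), Karl (id 16, level 3).
Iteration 4: no rows with manager_id in {11,15,16}; recursion stops.
SUM(level) = 0 + 1 + 1 + 2 + 2 + 2 + 2 + 3 + 3 + 3 = 19.

19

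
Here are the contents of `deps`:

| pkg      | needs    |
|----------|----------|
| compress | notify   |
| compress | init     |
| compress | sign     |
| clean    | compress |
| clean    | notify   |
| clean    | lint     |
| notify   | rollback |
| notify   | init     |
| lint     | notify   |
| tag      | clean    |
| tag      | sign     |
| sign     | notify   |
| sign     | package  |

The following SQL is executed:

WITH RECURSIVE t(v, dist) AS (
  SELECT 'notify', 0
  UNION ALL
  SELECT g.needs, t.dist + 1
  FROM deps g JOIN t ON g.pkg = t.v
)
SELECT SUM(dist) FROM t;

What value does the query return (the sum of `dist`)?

Base: (notify, dist=0).
Iteration 1: edges from {notify} -> (init, dist=1), (rollback, dist=1).
Iteration 2: no outgoing edges from {init,rollback}; recursion stops.
SUM(dist) = 0 + 1 + 1 = 2.

2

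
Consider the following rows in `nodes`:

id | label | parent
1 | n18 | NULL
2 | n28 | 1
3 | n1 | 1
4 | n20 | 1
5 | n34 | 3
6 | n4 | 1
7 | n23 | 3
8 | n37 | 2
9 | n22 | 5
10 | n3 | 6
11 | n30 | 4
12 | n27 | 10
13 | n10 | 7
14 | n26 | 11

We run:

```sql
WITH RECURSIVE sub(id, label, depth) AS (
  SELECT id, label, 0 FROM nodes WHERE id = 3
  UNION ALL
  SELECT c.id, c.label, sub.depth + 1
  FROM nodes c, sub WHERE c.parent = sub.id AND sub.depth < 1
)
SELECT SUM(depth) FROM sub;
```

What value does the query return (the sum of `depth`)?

2

Base: id=3 (n1) at depth 0.
Iteration 1: rows with parent in {3} -> n34 (id 5, depth 1), n23 (id 7, depth 1).
Iteration 2: depth < 1 fails for all current rows; recursion stops.
SUM(depth) = 0 + 1 + 1 = 2.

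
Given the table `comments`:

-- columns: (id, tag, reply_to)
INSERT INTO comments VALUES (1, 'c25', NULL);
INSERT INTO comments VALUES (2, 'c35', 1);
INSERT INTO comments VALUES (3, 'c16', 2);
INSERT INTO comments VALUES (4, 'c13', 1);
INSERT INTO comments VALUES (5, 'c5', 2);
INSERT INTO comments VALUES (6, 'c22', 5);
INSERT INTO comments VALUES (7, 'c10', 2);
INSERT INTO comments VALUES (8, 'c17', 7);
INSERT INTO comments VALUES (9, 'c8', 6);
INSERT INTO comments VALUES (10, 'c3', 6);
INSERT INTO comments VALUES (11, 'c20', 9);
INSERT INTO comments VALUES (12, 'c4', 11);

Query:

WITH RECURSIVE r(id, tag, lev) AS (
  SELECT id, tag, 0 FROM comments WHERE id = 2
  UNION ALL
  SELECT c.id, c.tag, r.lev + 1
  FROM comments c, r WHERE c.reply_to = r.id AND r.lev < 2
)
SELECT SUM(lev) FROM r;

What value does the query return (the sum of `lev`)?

7

Base: id=2 (c35) at lev 0.
Iteration 1: rows with reply_to in {2} -> c16 (id 3, lev 1), c5 (id 5, lev 1), c10 (id 7, lev 1).
Iteration 2: rows with reply_to in {3,5,7} -> c22 (id 6, lev 2), c17 (id 8, lev 2).
Iteration 3: lev < 2 fails for all current rows; recursion stops.
SUM(lev) = 0 + 1 + 1 + 1 + 2 + 2 = 7.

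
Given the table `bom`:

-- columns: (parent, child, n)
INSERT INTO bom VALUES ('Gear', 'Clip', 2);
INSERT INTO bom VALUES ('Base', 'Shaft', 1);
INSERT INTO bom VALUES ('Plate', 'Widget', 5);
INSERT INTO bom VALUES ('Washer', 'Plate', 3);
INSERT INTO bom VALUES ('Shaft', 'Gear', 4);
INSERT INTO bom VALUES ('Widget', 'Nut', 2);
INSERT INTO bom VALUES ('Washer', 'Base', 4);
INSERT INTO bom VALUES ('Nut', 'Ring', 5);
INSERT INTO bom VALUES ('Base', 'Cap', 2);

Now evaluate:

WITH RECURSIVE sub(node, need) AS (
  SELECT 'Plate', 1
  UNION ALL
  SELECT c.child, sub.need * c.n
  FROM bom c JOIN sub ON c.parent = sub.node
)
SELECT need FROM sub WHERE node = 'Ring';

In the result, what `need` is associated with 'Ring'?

Base: (Plate, need=1).
Iteration 1: components of {Plate} -> Widget = 1*5 = 5.
Iteration 2: components of {Widget} -> Nut = 5*2 = 10.
Iteration 3: components of {Nut} -> Ring = 10*5 = 50.
Iteration 4: no further components; recursion stops.

50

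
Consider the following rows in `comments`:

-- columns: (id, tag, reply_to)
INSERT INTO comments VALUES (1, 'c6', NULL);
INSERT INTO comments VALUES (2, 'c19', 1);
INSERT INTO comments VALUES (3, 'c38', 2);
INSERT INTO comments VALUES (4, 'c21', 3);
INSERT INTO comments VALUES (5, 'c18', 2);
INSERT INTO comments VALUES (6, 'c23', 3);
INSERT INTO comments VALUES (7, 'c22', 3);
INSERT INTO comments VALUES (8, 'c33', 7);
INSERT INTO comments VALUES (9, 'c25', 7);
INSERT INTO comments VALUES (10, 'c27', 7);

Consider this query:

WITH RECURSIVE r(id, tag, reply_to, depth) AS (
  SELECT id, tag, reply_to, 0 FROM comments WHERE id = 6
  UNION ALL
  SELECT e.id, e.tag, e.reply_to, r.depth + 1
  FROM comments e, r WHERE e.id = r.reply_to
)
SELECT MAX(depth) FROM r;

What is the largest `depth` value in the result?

3

Base: id=6 (c23), reply_to=3, depth 0.
Iteration 1: join on id=3 -> c38 (id 3, reply_to=2, depth 1).
Iteration 2: join on id=2 -> c19 (id 2, reply_to=1, depth 2).
Iteration 3: join on id=1 -> c6 (id 1, reply_to=NULL, depth 3).
Iteration 4: reply_to is NULL; no match; recursion stops.
depth values: 0, 1, 2, 3; the maximum is 3.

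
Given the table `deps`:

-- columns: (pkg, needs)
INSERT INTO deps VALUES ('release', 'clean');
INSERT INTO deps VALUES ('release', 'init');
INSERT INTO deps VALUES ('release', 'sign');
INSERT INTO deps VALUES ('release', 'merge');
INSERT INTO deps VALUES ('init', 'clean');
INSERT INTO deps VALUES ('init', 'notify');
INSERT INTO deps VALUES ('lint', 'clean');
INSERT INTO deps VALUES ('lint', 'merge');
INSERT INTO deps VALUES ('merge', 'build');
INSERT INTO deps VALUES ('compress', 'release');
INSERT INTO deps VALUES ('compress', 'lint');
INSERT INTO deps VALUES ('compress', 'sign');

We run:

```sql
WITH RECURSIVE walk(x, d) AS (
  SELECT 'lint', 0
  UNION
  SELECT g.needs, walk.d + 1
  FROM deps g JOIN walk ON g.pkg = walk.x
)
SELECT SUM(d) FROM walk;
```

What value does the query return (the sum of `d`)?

Base: (lint, d=0).
Iteration 1: edges from {lint} -> (clean, d=1), (merge, d=1).
Iteration 2: edges from {clean,merge} -> (build, d=2).
Iteration 3: no outgoing edges from {build}; recursion stops.
SUM(d) = 0 + 1 + 1 + 2 = 4.

4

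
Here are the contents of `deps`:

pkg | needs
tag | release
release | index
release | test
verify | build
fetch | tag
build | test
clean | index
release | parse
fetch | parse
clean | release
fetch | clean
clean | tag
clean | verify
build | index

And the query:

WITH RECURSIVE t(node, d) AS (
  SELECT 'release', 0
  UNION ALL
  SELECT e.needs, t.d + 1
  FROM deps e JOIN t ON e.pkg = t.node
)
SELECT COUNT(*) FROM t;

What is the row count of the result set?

Base: (release, d=0).
Iteration 1: edges from {release} -> (index, d=1), (parse, d=1), (test, d=1).
Iteration 2: no outgoing edges from {index,parse,test}; recursion stops.
Total rows emitted: 4.

4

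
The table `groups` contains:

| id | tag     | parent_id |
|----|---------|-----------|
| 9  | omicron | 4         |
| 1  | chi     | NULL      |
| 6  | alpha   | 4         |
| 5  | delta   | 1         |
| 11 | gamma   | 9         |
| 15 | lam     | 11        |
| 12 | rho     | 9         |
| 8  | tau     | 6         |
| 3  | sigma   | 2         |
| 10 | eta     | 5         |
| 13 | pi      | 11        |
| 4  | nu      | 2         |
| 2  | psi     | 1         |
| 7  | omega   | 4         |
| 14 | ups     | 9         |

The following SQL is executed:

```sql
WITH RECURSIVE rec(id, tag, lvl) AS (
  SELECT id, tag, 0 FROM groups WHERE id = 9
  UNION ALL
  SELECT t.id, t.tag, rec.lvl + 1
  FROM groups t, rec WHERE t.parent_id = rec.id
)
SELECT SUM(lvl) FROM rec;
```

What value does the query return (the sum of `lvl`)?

7

Base: id=9 (omicron) at lvl 0.
Iteration 1: rows with parent_id in {9} -> gamma (id 11, lvl 1), rho (id 12, lvl 1), ups (id 14, lvl 1).
Iteration 2: rows with parent_id in {11,12,14} -> pi (id 13, lvl 2), lam (id 15, lvl 2).
Iteration 3: no rows with parent_id in {13,15}; recursion stops.
SUM(lvl) = 0 + 1 + 1 + 1 + 2 + 2 = 7.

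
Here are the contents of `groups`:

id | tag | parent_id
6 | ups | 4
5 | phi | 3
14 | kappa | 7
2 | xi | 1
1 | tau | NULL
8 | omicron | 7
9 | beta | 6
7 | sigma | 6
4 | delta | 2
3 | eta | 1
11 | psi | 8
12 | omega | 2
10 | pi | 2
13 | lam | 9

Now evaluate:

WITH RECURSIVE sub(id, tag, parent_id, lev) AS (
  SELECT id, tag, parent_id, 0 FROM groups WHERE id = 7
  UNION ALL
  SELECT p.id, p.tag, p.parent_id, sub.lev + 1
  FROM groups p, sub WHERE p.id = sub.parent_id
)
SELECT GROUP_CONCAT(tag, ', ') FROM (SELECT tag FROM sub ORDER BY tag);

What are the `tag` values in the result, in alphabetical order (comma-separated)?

delta, sigma, tau, ups, xi

Base: id=7 (sigma), parent_id=6, lev 0.
Iteration 1: join on id=6 -> ups (id 6, parent_id=4, lev 1).
Iteration 2: join on id=4 -> delta (id 4, parent_id=2, lev 2).
Iteration 3: join on id=2 -> xi (id 2, parent_id=1, lev 3).
Iteration 4: join on id=1 -> tau (id 1, parent_id=NULL, lev 4).
Iteration 5: parent_id is NULL; no match; recursion stops.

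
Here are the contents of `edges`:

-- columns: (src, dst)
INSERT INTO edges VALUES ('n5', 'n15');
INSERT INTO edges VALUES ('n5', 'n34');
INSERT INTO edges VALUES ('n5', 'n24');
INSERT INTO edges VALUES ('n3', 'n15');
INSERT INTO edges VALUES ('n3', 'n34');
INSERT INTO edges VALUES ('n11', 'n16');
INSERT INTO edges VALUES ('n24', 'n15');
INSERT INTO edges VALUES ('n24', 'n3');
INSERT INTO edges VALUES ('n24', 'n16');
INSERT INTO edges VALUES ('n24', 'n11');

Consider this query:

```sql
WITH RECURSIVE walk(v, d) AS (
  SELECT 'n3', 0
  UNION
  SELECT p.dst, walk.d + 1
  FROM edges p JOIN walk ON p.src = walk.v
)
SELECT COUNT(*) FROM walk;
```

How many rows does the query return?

3

Base: (n3, d=0).
Iteration 1: edges from {n3} -> (n15, d=1), (n34, d=1).
Iteration 2: no outgoing edges from {n15,n34}; recursion stops.
Total rows emitted: 3.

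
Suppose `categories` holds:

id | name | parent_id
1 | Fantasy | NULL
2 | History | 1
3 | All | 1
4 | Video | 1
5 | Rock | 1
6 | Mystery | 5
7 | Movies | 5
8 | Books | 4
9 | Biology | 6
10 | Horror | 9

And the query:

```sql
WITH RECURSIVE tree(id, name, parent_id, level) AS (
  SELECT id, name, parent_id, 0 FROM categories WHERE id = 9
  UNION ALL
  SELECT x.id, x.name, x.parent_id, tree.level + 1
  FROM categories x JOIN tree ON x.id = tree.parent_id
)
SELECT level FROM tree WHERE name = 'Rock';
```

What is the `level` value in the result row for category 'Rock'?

Base: id=9 (Biology), parent_id=6, level 0.
Iteration 1: join on id=6 -> Mystery (id 6, parent_id=5, level 1).
Iteration 2: join on id=5 -> Rock (id 5, parent_id=1, level 2).
Iteration 3: join on id=1 -> Fantasy (id 1, parent_id=NULL, level 3).
Iteration 4: parent_id is NULL; no match; recursion stops.

2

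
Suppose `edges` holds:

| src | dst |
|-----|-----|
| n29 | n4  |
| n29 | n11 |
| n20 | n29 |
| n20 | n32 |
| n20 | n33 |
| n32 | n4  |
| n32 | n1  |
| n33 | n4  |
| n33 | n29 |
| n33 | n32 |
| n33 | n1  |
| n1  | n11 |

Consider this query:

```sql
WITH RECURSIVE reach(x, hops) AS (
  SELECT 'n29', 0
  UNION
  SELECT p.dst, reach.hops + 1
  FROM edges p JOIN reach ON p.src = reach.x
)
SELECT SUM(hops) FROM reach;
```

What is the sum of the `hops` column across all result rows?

2

Base: (n29, hops=0).
Iteration 1: edges from {n29} -> (n11, hops=1), (n4, hops=1).
Iteration 2: no outgoing edges from {n11,n4}; recursion stops.
SUM(hops) = 0 + 1 + 1 = 2.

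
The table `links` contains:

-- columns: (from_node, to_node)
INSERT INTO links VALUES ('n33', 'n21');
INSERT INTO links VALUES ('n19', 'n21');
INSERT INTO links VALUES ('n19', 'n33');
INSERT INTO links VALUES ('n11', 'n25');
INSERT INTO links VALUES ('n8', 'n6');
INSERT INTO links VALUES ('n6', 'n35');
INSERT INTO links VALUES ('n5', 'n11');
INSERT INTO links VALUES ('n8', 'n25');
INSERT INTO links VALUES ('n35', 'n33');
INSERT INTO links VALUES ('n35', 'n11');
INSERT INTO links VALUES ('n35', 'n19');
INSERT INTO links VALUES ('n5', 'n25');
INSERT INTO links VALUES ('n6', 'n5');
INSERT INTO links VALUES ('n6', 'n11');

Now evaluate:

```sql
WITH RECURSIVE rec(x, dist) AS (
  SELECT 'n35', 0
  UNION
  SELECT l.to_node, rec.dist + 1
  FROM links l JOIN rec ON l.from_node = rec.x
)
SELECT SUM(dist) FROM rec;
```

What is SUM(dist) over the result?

12

Base: (n35, dist=0).
Iteration 1: edges from {n35} -> (n11, dist=1), (n19, dist=1), (n33, dist=1).
Iteration 2: edges from {n11,n19,n33} -> (n21, dist=2), (n25, dist=2), (n33, dist=2). [UNION drops 1 duplicate row(s)]
Iteration 3: edges from {n21,n25,n33} -> (n21, dist=3).
Iteration 4: no outgoing edges from {n21}; recursion stops.
SUM(dist) = 0 + 1 + 1 + 1 + 2 + 2 + 2 + 3 = 12.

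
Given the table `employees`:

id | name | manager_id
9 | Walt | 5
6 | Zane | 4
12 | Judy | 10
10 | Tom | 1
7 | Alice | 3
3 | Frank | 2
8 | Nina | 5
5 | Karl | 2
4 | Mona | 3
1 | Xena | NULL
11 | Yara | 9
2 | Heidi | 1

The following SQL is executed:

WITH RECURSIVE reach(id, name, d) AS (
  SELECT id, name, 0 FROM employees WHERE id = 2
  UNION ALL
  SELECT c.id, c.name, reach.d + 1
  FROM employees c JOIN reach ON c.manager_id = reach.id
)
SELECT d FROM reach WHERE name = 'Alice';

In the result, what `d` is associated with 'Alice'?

2

Base: id=2 (Heidi) at d 0.
Iteration 1: rows with manager_id in {2} -> Frank (id 3, d 1), Karl (id 5, d 1).
Iteration 2: rows with manager_id in {3,5} -> Mona (id 4, d 2), Alice (id 7, d 2), Nina (id 8, d 2), Walt (id 9, d 2).
Iteration 3: rows with manager_id in {4,7,8,9} -> Zane (id 6, d 3), Yara (id 11, d 3).
Iteration 4: no rows with manager_id in {6,11}; recursion stops.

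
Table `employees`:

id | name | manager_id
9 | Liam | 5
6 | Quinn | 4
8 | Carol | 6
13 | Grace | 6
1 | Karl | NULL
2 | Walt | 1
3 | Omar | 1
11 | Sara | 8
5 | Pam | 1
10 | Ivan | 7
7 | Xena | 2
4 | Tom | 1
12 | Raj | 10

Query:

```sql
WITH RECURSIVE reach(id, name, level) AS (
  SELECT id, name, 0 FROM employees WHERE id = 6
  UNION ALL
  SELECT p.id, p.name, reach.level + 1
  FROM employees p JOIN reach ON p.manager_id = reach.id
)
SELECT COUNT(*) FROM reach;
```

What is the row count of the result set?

4

Base: id=6 (Quinn) at level 0.
Iteration 1: rows with manager_id in {6} -> Carol (id 8, level 1), Grace (id 13, level 1).
Iteration 2: rows with manager_id in {8,13} -> Sara (id 11, level 2).
Iteration 3: no rows with manager_id in {11}; recursion stops.
Total rows emitted: 4.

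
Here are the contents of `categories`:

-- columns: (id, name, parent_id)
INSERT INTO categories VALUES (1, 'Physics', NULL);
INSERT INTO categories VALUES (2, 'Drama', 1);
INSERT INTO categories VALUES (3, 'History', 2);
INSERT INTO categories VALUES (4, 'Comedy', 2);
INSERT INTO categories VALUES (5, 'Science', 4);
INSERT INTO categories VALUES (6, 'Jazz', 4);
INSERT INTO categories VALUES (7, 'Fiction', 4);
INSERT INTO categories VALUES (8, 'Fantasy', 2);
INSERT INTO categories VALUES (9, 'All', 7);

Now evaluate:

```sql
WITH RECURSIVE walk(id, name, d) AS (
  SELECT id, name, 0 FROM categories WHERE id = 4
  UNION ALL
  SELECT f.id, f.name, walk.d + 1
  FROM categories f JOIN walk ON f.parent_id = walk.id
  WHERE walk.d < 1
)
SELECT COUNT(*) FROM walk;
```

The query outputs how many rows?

4

Base: id=4 (Comedy) at d 0.
Iteration 1: rows with parent_id in {4} -> Science (id 5, d 1), Jazz (id 6, d 1), Fiction (id 7, d 1).
Iteration 2: d < 1 fails for all current rows; recursion stops.
Total rows emitted: 4.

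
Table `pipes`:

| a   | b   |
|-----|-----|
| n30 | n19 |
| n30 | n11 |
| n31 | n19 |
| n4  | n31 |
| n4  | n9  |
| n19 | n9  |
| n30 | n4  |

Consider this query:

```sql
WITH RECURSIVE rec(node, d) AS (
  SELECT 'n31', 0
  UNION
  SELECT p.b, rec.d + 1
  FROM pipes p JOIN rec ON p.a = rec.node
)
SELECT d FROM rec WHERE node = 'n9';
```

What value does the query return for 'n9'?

Base: (n31, d=0).
Iteration 1: edges from {n31} -> (n19, d=1).
Iteration 2: edges from {n19} -> (n9, d=2).
Iteration 3: no outgoing edges from {n9}; recursion stops.

2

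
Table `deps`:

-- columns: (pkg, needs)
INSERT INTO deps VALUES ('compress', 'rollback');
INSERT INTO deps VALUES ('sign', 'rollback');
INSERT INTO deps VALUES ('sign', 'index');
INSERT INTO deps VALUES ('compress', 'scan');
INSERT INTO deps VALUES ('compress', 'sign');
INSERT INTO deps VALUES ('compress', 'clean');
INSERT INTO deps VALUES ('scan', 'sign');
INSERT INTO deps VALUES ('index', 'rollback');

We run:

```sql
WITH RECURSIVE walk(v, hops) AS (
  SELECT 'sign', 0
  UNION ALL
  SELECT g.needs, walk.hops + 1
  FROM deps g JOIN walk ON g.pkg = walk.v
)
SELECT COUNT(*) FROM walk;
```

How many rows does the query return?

Base: (sign, hops=0).
Iteration 1: edges from {sign} -> (index, hops=1), (rollback, hops=1).
Iteration 2: edges from {index,rollback} -> (rollback, hops=2).
Iteration 3: no outgoing edges from {rollback}; recursion stops.
Total rows emitted: 4.

4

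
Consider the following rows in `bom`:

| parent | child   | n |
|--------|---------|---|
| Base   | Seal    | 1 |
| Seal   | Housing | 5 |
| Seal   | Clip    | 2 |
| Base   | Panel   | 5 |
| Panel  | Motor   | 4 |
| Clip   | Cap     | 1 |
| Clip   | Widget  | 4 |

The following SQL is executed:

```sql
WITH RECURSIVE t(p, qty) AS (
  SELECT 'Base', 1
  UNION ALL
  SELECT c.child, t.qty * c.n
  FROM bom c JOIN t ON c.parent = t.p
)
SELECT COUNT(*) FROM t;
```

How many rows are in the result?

8

Base: (Base, qty=1).
Iteration 1: components of {Base} -> Panel = 1*5 = 5, Seal = 1*1 = 1.
Iteration 2: components of {Panel,Seal} -> Clip = 1*2 = 2, Housing = 1*5 = 5, Motor = 5*4 = 20.
Iteration 3: components of {Clip,Housing,Motor} -> Cap = 2*1 = 2, Widget = 2*4 = 8.
Iteration 4: no further components; recursion stops.
Total rows emitted: 8.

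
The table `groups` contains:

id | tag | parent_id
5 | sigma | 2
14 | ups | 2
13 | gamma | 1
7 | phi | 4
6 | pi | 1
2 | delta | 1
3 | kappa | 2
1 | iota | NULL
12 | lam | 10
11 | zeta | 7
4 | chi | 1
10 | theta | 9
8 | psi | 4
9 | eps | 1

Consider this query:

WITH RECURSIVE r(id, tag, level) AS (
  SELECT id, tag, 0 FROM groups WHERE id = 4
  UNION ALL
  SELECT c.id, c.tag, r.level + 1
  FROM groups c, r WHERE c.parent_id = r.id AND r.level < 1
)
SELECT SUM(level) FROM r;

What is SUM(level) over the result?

2

Base: id=4 (chi) at level 0.
Iteration 1: rows with parent_id in {4} -> phi (id 7, level 1), psi (id 8, level 1).
Iteration 2: level < 1 fails for all current rows; recursion stops.
SUM(level) = 0 + 1 + 1 = 2.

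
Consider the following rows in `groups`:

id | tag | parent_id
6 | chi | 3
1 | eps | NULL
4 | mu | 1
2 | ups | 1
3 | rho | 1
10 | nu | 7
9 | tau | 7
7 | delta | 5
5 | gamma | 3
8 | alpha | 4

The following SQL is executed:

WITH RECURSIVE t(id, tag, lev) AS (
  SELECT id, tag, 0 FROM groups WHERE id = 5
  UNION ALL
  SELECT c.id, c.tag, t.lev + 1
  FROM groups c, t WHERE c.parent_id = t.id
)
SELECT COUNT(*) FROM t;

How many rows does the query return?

4

Base: id=5 (gamma) at lev 0.
Iteration 1: rows with parent_id in {5} -> delta (id 7, lev 1).
Iteration 2: rows with parent_id in {7} -> tau (id 9, lev 2), nu (id 10, lev 2).
Iteration 3: no rows with parent_id in {9,10}; recursion stops.
Total rows emitted: 4.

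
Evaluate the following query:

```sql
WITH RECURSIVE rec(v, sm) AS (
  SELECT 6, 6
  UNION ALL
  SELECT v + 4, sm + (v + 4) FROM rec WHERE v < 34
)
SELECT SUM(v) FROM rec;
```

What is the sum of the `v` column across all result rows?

Base: v=6, sm=6.
Iteration 1: 6 < 34 holds -> v = 6 + 4 = 10, sm = 6 + 10 = 16.
Iteration 2: 10 < 34 holds -> v = 10 + 4 = 14, sm = 16 + 14 = 30.
Iteration 3: 14 < 34 holds -> v = 14 + 4 = 18, sm = 30 + 18 = 48.
Iteration 4: 18 < 34 holds -> v = 18 + 4 = 22, sm = 48 + 22 = 70.
Iteration 5: 22 < 34 holds -> v = 22 + 4 = 26, sm = 70 + 26 = 96.
Iteration 6: 26 < 34 holds -> v = 26 + 4 = 30, sm = 96 + 30 = 126.
Iteration 7: 30 < 34 holds -> v = 30 + 4 = 34, sm = 126 + 34 = 160.
Iteration 8: 34 < 34 fails; recursion stops.
SUM(v) = 6 + 10 + 14 + 18 + 22 + 26 + 30 + 34 = 160.

160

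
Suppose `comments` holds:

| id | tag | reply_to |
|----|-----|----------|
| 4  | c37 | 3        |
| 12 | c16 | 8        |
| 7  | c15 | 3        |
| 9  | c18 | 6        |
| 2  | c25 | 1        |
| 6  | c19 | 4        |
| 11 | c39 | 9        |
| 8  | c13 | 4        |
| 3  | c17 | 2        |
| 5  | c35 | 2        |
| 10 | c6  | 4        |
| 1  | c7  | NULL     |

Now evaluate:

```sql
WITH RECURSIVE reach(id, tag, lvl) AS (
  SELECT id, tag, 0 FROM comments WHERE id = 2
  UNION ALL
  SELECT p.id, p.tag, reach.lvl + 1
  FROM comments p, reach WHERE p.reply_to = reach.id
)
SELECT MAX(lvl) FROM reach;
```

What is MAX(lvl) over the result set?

5

Base: id=2 (c25) at lvl 0.
Iteration 1: rows with reply_to in {2} -> c17 (id 3, lvl 1), c35 (id 5, lvl 1).
Iteration 2: rows with reply_to in {3,5} -> c37 (id 4, lvl 2), c15 (id 7, lvl 2).
Iteration 3: rows with reply_to in {4,7} -> c19 (id 6, lvl 3), c13 (id 8, lvl 3), c6 (id 10, lvl 3).
Iteration 4: rows with reply_to in {6,8,10} -> c18 (id 9, lvl 4), c16 (id 12, lvl 4).
Iteration 5: rows with reply_to in {9,12} -> c39 (id 11, lvl 5).
Iteration 6: no rows with reply_to in {11}; recursion stops.
lvl values: 0, 1, 1, 2, 2, 3, 3, 3, 4, 4, 5; the maximum is 5.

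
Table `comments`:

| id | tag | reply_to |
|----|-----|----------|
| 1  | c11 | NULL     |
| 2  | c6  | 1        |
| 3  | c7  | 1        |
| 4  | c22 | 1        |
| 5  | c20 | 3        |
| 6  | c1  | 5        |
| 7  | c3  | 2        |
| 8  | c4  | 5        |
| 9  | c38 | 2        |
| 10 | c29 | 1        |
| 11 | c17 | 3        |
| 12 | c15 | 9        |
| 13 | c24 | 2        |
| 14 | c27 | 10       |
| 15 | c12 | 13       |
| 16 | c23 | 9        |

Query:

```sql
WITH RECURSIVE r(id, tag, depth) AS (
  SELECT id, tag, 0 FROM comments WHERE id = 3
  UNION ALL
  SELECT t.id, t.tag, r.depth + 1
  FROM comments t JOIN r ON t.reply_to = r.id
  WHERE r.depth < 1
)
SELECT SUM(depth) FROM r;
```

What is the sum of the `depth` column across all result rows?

2

Base: id=3 (c7) at depth 0.
Iteration 1: rows with reply_to in {3} -> c20 (id 5, depth 1), c17 (id 11, depth 1).
Iteration 2: depth < 1 fails for all current rows; recursion stops.
SUM(depth) = 0 + 1 + 1 = 2.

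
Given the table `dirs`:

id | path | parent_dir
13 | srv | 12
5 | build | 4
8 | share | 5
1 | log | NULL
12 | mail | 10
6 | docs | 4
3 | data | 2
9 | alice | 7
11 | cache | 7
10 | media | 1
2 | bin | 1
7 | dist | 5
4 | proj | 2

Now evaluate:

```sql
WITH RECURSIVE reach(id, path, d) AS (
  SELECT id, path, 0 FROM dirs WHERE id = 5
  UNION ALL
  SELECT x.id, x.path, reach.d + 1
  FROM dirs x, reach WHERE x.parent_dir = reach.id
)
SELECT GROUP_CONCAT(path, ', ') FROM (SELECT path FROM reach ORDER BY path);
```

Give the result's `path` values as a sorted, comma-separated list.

Base: id=5 (build) at d 0.
Iteration 1: rows with parent_dir in {5} -> dist (id 7, d 1), share (id 8, d 1).
Iteration 2: rows with parent_dir in {7,8} -> alice (id 9, d 2), cache (id 11, d 2).
Iteration 3: no rows with parent_dir in {9,11}; recursion stops.

alice, build, cache, dist, share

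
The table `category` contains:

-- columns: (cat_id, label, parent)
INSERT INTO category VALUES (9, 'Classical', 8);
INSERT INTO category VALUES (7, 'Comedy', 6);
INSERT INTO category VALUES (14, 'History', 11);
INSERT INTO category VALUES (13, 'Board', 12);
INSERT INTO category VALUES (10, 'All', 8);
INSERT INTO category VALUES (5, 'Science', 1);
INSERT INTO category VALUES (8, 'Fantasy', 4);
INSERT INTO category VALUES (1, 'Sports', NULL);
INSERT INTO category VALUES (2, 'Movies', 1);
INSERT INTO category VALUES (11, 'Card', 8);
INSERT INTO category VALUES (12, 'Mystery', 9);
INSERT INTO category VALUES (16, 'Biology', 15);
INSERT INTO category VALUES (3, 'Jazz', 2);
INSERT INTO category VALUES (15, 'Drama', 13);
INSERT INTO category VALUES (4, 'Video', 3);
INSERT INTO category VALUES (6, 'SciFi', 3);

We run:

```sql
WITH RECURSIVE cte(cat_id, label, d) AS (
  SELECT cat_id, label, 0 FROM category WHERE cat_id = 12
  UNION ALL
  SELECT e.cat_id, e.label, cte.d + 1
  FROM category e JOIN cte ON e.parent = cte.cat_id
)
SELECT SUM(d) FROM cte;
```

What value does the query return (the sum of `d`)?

Base: cat_id=12 (Mystery) at d 0.
Iteration 1: rows with parent in {12} -> Board (id 13, d 1).
Iteration 2: rows with parent in {13} -> Drama (id 15, d 2).
Iteration 3: rows with parent in {15} -> Biology (id 16, d 3).
Iteration 4: no rows with parent in {16}; recursion stops.
SUM(d) = 0 + 1 + 2 + 3 = 6.

6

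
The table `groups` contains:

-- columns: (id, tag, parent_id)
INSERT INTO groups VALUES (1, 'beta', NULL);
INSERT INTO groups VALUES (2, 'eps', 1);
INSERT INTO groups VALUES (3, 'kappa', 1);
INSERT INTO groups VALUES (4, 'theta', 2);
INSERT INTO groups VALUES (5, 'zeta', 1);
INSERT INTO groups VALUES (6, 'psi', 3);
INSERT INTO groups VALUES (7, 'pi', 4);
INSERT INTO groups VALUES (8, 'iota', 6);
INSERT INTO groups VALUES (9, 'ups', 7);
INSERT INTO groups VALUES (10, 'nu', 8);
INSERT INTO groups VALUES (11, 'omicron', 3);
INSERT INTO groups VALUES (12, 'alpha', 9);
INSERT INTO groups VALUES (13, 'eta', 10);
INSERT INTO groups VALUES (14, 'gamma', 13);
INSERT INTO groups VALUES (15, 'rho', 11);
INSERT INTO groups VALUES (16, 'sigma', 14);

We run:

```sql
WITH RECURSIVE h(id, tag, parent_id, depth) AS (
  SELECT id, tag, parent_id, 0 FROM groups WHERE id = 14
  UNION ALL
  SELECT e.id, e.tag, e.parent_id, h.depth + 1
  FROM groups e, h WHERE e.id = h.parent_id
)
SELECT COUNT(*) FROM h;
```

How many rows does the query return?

7

Base: id=14 (gamma), parent_id=13, depth 0.
Iteration 1: join on id=13 -> eta (id 13, parent_id=10, depth 1).
Iteration 2: join on id=10 -> nu (id 10, parent_id=8, depth 2).
Iteration 3: join on id=8 -> iota (id 8, parent_id=6, depth 3).
Iteration 4: join on id=6 -> psi (id 6, parent_id=3, depth 4).
Iteration 5: join on id=3 -> kappa (id 3, parent_id=1, depth 5).
Iteration 6: join on id=1 -> beta (id 1, parent_id=NULL, depth 6).
Iteration 7: parent_id is NULL; no match; recursion stops.
Total rows emitted: 7.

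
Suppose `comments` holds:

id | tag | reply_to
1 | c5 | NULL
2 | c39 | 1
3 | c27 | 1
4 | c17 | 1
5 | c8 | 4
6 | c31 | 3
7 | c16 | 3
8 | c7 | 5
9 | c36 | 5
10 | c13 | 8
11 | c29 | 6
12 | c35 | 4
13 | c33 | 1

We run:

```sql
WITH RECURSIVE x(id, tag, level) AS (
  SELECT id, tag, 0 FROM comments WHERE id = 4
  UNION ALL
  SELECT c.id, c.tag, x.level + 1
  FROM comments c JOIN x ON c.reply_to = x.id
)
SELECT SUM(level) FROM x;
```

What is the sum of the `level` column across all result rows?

9

Base: id=4 (c17) at level 0.
Iteration 1: rows with reply_to in {4} -> c8 (id 5, level 1), c35 (id 12, level 1).
Iteration 2: rows with reply_to in {5,12} -> c7 (id 8, level 2), c36 (id 9, level 2).
Iteration 3: rows with reply_to in {8,9} -> c13 (id 10, level 3).
Iteration 4: no rows with reply_to in {10}; recursion stops.
SUM(level) = 0 + 1 + 1 + 2 + 2 + 3 = 9.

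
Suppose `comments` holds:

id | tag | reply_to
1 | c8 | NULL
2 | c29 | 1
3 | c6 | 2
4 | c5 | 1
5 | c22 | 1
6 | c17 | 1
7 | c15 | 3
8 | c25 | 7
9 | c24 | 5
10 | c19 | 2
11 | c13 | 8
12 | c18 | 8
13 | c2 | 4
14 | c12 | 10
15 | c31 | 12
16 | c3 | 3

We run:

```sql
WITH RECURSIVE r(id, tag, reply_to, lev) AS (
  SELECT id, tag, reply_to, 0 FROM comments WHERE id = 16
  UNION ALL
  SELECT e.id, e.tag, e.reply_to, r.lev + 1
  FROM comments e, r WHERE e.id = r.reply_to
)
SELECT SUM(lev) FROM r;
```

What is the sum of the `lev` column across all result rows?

Base: id=16 (c3), reply_to=3, lev 0.
Iteration 1: join on id=3 -> c6 (id 3, reply_to=2, lev 1).
Iteration 2: join on id=2 -> c29 (id 2, reply_to=1, lev 2).
Iteration 3: join on id=1 -> c8 (id 1, reply_to=NULL, lev 3).
Iteration 4: reply_to is NULL; no match; recursion stops.
SUM(lev) = 0 + 1 + 2 + 3 = 6.

6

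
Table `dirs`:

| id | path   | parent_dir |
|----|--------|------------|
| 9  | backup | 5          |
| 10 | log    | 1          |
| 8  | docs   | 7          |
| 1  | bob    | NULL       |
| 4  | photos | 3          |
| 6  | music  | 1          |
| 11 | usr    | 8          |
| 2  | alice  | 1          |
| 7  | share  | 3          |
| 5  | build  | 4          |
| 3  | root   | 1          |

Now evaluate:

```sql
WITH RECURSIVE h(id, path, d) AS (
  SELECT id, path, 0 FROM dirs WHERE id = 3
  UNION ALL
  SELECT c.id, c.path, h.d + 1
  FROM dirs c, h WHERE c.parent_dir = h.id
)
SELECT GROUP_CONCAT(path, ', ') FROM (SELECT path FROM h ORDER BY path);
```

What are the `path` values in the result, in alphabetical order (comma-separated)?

Base: id=3 (root) at d 0.
Iteration 1: rows with parent_dir in {3} -> photos (id 4, d 1), share (id 7, d 1).
Iteration 2: rows with parent_dir in {4,7} -> build (id 5, d 2), docs (id 8, d 2).
Iteration 3: rows with parent_dir in {5,8} -> backup (id 9, d 3), usr (id 11, d 3).
Iteration 4: no rows with parent_dir in {9,11}; recursion stops.

backup, build, docs, photos, root, share, usr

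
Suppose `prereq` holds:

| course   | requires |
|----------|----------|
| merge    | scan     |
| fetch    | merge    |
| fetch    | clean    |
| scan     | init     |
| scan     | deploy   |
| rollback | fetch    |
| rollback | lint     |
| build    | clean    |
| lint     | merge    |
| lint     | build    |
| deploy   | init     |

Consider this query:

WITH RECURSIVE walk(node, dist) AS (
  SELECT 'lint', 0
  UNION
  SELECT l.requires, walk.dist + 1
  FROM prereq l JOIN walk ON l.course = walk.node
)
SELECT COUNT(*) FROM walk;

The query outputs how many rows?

Base: (lint, dist=0).
Iteration 1: edges from {lint} -> (build, dist=1), (merge, dist=1).
Iteration 2: edges from {build,merge} -> (clean, dist=2), (scan, dist=2).
Iteration 3: edges from {clean,scan} -> (deploy, dist=3), (init, dist=3).
Iteration 4: edges from {deploy,init} -> (init, dist=4).
Iteration 5: no outgoing edges from {init}; recursion stops.
Total rows emitted: 8.

8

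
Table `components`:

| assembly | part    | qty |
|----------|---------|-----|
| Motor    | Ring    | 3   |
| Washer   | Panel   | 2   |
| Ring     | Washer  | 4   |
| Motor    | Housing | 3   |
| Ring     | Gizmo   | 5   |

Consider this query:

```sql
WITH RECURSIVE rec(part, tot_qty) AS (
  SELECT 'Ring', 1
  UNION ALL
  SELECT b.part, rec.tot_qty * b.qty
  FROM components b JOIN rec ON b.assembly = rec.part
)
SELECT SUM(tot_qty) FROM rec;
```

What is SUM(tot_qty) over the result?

Base: (Ring, tot_qty=1).
Iteration 1: components of {Ring} -> Gizmo = 1*5 = 5, Washer = 1*4 = 4.
Iteration 2: components of {Gizmo,Washer} -> Panel = 4*2 = 8.
Iteration 3: no further components; recursion stops.
SUM(tot_qty) = 1 + 4 + 5 + 8 = 18.

18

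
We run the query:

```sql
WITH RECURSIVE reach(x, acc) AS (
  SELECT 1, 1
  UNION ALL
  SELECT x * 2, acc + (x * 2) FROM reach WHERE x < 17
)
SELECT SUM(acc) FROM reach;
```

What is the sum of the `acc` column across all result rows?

120

Base: x=1, acc=1.
Iteration 1: 1 < 17 holds -> x = 1 * 2 = 2, acc = 1 + 2 = 3.
Iteration 2: 2 < 17 holds -> x = 2 * 2 = 4, acc = 3 + 4 = 7.
Iteration 3: 4 < 17 holds -> x = 4 * 2 = 8, acc = 7 + 8 = 15.
Iteration 4: 8 < 17 holds -> x = 8 * 2 = 16, acc = 15 + 16 = 31.
Iteration 5: 16 < 17 holds -> x = 16 * 2 = 32, acc = 31 + 32 = 63.
Iteration 6: 32 < 17 fails; recursion stops.
SUM(acc) = 1 + 3 + 7 + 15 + 31 + 63 = 120.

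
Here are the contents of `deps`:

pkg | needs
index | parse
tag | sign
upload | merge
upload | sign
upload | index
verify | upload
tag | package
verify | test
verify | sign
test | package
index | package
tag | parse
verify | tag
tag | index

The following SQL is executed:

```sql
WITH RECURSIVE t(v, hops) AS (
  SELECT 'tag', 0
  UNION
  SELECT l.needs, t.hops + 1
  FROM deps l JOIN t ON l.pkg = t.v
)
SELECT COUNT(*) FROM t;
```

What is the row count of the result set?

7

Base: (tag, hops=0).
Iteration 1: edges from {tag} -> (index, hops=1), (package, hops=1), (parse, hops=1), (sign, hops=1).
Iteration 2: edges from {index,package,parse,sign} -> (package, hops=2), (parse, hops=2).
Iteration 3: no outgoing edges from {package,parse}; recursion stops.
Total rows emitted: 7.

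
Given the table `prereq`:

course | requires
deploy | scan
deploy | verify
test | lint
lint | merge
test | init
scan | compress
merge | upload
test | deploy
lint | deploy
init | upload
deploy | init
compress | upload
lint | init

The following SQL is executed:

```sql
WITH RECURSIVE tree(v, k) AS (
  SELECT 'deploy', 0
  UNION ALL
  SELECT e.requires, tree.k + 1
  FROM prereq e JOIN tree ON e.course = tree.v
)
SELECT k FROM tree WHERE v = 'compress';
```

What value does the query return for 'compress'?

2

Base: (deploy, k=0).
Iteration 1: edges from {deploy} -> (init, k=1), (scan, k=1), (verify, k=1).
Iteration 2: edges from {init,scan,verify} -> (compress, k=2), (upload, k=2).
Iteration 3: edges from {compress,upload} -> (upload, k=3).
Iteration 4: no outgoing edges from {upload}; recursion stops.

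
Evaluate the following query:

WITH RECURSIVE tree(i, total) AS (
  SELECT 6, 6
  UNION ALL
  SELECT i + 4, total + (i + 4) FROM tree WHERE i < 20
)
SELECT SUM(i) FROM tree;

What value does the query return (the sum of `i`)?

Base: i=6, total=6.
Iteration 1: 6 < 20 holds -> i = 6 + 4 = 10, total = 6 + 10 = 16.
Iteration 2: 10 < 20 holds -> i = 10 + 4 = 14, total = 16 + 14 = 30.
Iteration 3: 14 < 20 holds -> i = 14 + 4 = 18, total = 30 + 18 = 48.
Iteration 4: 18 < 20 holds -> i = 18 + 4 = 22, total = 48 + 22 = 70.
Iteration 5: 22 < 20 fails; recursion stops.
SUM(i) = 6 + 10 + 14 + 18 + 22 = 70.

70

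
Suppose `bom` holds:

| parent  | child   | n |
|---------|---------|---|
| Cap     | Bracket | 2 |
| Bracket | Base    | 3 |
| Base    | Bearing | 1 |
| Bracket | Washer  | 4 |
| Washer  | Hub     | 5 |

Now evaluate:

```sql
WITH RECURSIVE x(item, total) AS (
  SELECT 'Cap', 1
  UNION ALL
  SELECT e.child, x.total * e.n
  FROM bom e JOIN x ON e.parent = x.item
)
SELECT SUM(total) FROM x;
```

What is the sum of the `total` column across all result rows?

Base: (Cap, total=1).
Iteration 1: components of {Cap} -> Bracket = 1*2 = 2.
Iteration 2: components of {Bracket} -> Base = 2*3 = 6, Washer = 2*4 = 8.
Iteration 3: components of {Base,Washer} -> Bearing = 6*1 = 6, Hub = 8*5 = 40.
Iteration 4: no further components; recursion stops.
SUM(total) = 1 + 2 + 6 + 8 + 6 + 40 = 63.

63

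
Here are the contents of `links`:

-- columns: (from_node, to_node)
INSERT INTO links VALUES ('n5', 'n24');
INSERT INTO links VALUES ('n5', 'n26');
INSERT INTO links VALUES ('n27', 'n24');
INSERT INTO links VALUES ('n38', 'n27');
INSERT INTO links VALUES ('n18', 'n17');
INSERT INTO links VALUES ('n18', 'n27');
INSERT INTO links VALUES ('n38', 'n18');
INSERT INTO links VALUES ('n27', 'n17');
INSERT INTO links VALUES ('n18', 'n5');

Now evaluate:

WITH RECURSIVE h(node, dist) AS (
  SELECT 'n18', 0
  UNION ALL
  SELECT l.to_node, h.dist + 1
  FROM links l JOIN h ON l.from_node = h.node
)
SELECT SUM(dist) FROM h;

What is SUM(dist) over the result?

Base: (n18, dist=0).
Iteration 1: edges from {n18} -> (n17, dist=1), (n27, dist=1), (n5, dist=1).
Iteration 2: edges from {n17,n27,n5} -> (n17, dist=2), (n24, dist=2) x2, (n26, dist=2). [UNION ALL keeps all 4 new rows, including repeats]
Iteration 3: no outgoing edges from {n17,n24,n26}; recursion stops.
SUM(dist) = 0 + 1 + 1 + 1 + 2 + 2 + 2 + 2 = 11.

11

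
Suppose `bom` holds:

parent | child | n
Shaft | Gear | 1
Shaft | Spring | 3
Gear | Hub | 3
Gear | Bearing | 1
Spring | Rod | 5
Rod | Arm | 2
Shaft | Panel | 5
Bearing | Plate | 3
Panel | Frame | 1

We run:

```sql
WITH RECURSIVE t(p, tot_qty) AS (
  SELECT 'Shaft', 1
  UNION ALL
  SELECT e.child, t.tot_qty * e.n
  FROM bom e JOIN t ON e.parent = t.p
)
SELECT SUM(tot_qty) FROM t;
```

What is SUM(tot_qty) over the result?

67

Base: (Shaft, tot_qty=1).
Iteration 1: components of {Shaft} -> Gear = 1*1 = 1, Panel = 1*5 = 5, Spring = 1*3 = 3.
Iteration 2: components of {Gear,Panel,Spring} -> Bearing = 1*1 = 1, Frame = 5*1 = 5, Hub = 1*3 = 3, Rod = 3*5 = 15.
Iteration 3: components of {Bearing,Frame,Hub,Rod} -> Arm = 15*2 = 30, Plate = 1*3 = 3.
Iteration 4: no further components; recursion stops.
SUM(tot_qty) = 1 + 1 + 3 + 5 + 3 + 1 + 15 + 5 + 3 + 30 = 67.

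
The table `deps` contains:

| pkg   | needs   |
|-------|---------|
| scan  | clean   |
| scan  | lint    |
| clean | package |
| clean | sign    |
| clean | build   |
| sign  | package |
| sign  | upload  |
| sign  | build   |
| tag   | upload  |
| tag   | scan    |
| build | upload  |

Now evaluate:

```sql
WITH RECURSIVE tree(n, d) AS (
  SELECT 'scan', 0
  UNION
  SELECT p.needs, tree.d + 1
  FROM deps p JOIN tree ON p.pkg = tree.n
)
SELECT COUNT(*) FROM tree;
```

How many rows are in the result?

10

Base: (scan, d=0).
Iteration 1: edges from {scan} -> (clean, d=1), (lint, d=1).
Iteration 2: edges from {clean,lint} -> (build, d=2), (package, d=2), (sign, d=2).
Iteration 3: edges from {build,package,sign} -> (build, d=3), (package, d=3), (upload, d=3). [UNION drops 1 duplicate row(s)]
Iteration 4: edges from {build,package,upload} -> (upload, d=4).
Iteration 5: no outgoing edges from {upload}; recursion stops.
Total rows emitted: 10.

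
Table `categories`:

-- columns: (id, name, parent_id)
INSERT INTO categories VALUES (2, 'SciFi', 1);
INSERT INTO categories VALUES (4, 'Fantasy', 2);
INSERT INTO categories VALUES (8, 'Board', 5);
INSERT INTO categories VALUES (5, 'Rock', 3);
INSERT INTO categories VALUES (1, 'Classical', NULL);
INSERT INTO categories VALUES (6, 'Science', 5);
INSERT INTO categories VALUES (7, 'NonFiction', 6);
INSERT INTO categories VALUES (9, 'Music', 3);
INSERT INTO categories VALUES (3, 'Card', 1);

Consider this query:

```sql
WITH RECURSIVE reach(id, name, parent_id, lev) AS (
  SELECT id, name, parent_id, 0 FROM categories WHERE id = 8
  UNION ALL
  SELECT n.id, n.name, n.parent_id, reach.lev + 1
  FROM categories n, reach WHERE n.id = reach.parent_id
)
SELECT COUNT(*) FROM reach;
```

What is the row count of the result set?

Base: id=8 (Board), parent_id=5, lev 0.
Iteration 1: join on id=5 -> Rock (id 5, parent_id=3, lev 1).
Iteration 2: join on id=3 -> Card (id 3, parent_id=1, lev 2).
Iteration 3: join on id=1 -> Classical (id 1, parent_id=NULL, lev 3).
Iteration 4: parent_id is NULL; no match; recursion stops.
Total rows emitted: 4.

4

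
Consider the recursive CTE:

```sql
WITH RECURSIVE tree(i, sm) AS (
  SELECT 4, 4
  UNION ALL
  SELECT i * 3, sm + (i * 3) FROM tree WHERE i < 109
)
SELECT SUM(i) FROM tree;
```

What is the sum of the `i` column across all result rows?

Base: i=4, sm=4.
Iteration 1: 4 < 109 holds -> i = 4 * 3 = 12, sm = 4 + 12 = 16.
Iteration 2: 12 < 109 holds -> i = 12 * 3 = 36, sm = 16 + 36 = 52.
Iteration 3: 36 < 109 holds -> i = 36 * 3 = 108, sm = 52 + 108 = 160.
Iteration 4: 108 < 109 holds -> i = 108 * 3 = 324, sm = 160 + 324 = 484.
Iteration 5: 324 < 109 fails; recursion stops.
SUM(i) = 4 + 12 + 36 + 108 + 324 = 484.

484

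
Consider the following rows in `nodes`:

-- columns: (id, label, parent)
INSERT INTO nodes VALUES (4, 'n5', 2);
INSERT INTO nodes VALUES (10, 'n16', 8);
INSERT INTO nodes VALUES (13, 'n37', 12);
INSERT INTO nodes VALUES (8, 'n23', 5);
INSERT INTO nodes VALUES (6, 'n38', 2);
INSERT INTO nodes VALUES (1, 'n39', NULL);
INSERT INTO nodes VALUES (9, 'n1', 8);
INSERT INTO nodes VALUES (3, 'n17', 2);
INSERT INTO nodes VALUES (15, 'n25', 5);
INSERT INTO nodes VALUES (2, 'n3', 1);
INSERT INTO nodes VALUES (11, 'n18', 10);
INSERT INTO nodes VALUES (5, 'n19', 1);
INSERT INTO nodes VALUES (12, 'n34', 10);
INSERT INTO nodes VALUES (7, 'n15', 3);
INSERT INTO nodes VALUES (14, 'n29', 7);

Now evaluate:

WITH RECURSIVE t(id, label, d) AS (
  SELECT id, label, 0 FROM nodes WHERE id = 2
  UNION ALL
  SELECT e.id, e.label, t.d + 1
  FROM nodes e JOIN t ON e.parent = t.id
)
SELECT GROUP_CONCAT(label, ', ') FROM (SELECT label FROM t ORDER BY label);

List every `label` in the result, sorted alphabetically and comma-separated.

Base: id=2 (n3) at d 0.
Iteration 1: rows with parent in {2} -> n17 (id 3, d 1), n5 (id 4, d 1), n38 (id 6, d 1).
Iteration 2: rows with parent in {3,4,6} -> n15 (id 7, d 2).
Iteration 3: rows with parent in {7} -> n29 (id 14, d 3).
Iteration 4: no rows with parent in {14}; recursion stops.

n15, n17, n29, n3, n38, n5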